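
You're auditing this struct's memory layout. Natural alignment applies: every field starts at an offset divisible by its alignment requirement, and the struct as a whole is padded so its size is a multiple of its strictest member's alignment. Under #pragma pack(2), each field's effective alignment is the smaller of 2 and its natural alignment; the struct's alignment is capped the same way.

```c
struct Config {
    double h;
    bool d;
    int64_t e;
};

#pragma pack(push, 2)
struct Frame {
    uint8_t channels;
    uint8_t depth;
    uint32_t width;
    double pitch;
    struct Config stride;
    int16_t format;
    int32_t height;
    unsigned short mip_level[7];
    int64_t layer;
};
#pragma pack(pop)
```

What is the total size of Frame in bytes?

66 bytes

Config: h at 0 (size 8, align 8) → ends 8; d at 8 (size 1, align 1) → ends 9; pad 7 to align 8 for e; e at 16 (size 8, align 8) → ends 24; total 24 bytes, alignment 8
channels at 0 (size 1, align 1) → ends 1
depth at 1 (size 1, align 1) → ends 2
width at 2 (size 4, align 2) → ends 6
pitch at 6 (size 8, align 2) → ends 14
stride at 14 (size 24, align 2) → ends 38
format at 38 (size 2, align 2) → ends 40
height at 40 (size 4, align 2) → ends 44
mip_level at 44 (size 14, align 2) → ends 58
layer at 58 (size 8, align 2) → ends 66
total 66 bytes, alignment 2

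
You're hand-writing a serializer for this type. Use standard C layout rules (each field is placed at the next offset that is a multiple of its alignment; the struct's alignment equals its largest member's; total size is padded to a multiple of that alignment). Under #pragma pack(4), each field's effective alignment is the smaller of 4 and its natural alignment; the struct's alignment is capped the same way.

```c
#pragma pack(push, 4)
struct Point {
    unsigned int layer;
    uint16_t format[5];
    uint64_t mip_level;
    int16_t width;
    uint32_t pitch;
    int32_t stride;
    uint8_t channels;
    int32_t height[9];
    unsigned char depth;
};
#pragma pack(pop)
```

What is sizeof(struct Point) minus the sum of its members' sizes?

10

0..4  layer  (4B, 4-aligned)
4..14  format  (10B, 2-aligned)
14..16  -- padding (2B)
16..24  mip_level  (8B, 4-aligned)
24..26  width  (2B, 2-aligned)
26..28  -- padding (2B)
28..32  pitch  (4B, 4-aligned)
32..36  stride  (4B, 4-aligned)
36..37  channels  (1B, 1-aligned)
37..40  -- padding (3B)
40..76  height  (36B, 4-aligned)
76..77  depth  (1B, 1-aligned)
77..80  -- tail padding (3B)
sizeof = 80, alignof = 4
data bytes 70, size 80 → padding 10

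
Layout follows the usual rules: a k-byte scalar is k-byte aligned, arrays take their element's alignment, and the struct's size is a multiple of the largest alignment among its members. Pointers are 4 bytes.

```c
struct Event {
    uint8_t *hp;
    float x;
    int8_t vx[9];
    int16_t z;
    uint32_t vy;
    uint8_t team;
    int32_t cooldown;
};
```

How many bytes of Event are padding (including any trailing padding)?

4

@0: hp [4B, align 4] → 4
@4: x [4B, align 4] → 8
@8: vx [9B, align 1] → 17
+1 pad (align 2)
@18: z [2B, align 2] → 20
@20: vy [4B, align 4] → 24
@24: team [1B, align 1] → 25
+3 pad (align 4)
@28: cooldown [4B, align 4] → 32
size 32, align 4
data bytes 28, size 32 → padding 4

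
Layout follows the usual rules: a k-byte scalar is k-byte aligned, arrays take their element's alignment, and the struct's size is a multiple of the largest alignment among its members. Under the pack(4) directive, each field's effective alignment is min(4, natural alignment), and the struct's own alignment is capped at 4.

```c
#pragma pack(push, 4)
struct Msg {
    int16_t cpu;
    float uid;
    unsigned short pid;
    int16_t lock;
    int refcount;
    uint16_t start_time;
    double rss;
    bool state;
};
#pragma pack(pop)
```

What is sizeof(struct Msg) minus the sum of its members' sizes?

@0: cpu [2B, align 2] → 2
+2 pad (align 4)
@4: uid [4B, align 4] → 8
@8: pid [2B, align 2] → 10
@10: lock [2B, align 2] → 12
@12: refcount [4B, align 4] → 16
@16: start_time [2B, align 2] → 18
+2 pad (align 4)
@20: rss [8B, align 4] → 28
@28: state [1B, align 1] → 29
+3 tail pad (align 4)
size 32, align 4
data bytes 25, size 32 → padding 7

7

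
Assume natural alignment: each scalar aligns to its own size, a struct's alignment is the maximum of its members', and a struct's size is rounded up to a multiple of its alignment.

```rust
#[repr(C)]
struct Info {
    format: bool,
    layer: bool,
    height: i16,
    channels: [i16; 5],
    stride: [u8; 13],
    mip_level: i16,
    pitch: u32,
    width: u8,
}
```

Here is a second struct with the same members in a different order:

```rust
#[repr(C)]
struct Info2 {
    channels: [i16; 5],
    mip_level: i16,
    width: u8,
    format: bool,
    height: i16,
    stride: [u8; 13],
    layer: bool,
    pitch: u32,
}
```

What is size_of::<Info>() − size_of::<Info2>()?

4

0..1  format  (1B, 1-aligned)
1..2  layer  (1B, 1-aligned)
2..4  height  (2B, 2-aligned)
4..14  channels  (10B, 2-aligned)
14..27  stride  (13B, 1-aligned)
27..28  -- padding (1B)
28..30  mip_level  (2B, 2-aligned)
30..32  -- padding (2B)
32..36  pitch  (4B, 4-aligned)
36..37  width  (1B, 1-aligned)
37..40  -- tail padding (3B)
sizeof = 40, alignof = 4
— Info2 —
0..10  channels  (10B, 2-aligned)
10..12  mip_level  (2B, 2-aligned)
12..13  width  (1B, 1-aligned)
13..14  format  (1B, 1-aligned)
14..16  height  (2B, 2-aligned)
16..29  stride  (13B, 1-aligned)
29..30  layer  (1B, 1-aligned)
30..32  -- padding (2B)
32..36  pitch  (4B, 4-aligned)
sizeof = 36, alignof = 4
40 − 36 = 4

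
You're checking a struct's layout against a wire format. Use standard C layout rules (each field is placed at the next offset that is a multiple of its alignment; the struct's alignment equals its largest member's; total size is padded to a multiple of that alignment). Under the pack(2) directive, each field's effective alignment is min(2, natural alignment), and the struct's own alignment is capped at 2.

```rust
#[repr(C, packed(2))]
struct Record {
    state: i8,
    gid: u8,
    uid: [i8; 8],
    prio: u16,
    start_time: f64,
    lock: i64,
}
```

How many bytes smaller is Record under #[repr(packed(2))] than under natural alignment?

natural layout:
  @0: state [1B, align 1] → 1
  @1: gid [1B, align 1] → 2
  @2: uid [8B, align 1] → 10
  @10: prio [2B, align 2] → 12
  +4 pad (align 8)
  @16: start_time [8B, align 8] → 24
  @24: lock [8B, align 8] → 32
  size 32, align 8
packed(2) layout:
  @0: state [1B, align 1] → 1
  @1: gid [1B, align 1] → 2
  @2: uid [8B, align 1] → 10
  @10: prio [2B, align 2] → 12
  @12: start_time [8B, align 2] → 20
  @20: lock [8B, align 2] → 28
  size 28, align 2
32 − 28 = 4

4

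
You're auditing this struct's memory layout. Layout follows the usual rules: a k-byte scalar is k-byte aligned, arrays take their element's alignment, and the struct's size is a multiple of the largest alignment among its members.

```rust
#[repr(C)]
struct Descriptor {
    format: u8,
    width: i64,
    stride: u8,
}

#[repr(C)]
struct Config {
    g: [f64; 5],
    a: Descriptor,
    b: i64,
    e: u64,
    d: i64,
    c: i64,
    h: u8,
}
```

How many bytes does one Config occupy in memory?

104

Descriptor: format at 0 (size 1, align 1) → ends 1; pad 7 to align 8 for width; width at 8 (size 8, align 8) → ends 16; stride at 16 (size 1, align 1) → ends 17; tail pad 7 to reach multiple of 8; total 24 bytes, alignment 8
g at 0 (size 40, align 8) → ends 40
a at 40 (size 24, align 8) → ends 64
b at 64 (size 8, align 8) → ends 72
e at 72 (size 8, align 8) → ends 80
d at 80 (size 8, align 8) → ends 88
c at 88 (size 8, align 8) → ends 96
h at 96 (size 1, align 1) → ends 97
tail pad 7 to reach multiple of 8
total 104 bytes, alignment 8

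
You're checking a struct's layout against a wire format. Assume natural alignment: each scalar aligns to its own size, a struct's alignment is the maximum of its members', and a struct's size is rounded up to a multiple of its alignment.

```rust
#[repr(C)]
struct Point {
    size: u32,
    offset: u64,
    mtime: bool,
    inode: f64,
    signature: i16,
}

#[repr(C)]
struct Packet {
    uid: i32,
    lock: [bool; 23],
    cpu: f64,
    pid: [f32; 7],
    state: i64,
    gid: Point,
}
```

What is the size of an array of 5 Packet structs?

Point: 0..4  size  (4B, 4-aligned); 4..8  -- padding (4B); 8..16  offset  (8B, 8-aligned); 16..17  mtime  (1B, 1-aligned); 17..24  -- padding (7B); 24..32  inode  (8B, 8-aligned); 32..34  signature  (2B, 2-aligned); 34..40  -- tail padding (6B); sizeof = 40, alignof = 8
0..4  uid  (4B, 4-aligned)
4..27  lock  (23B, 1-aligned)
27..32  -- padding (5B)
32..40  cpu  (8B, 8-aligned)
40..68  pid  (28B, 4-aligned)
68..72  -- padding (4B)
72..80  state  (8B, 8-aligned)
80..120  gid  (40B, 8-aligned)
sizeof = 120, alignof = 8
array of 5: 5 × 120 = 600

600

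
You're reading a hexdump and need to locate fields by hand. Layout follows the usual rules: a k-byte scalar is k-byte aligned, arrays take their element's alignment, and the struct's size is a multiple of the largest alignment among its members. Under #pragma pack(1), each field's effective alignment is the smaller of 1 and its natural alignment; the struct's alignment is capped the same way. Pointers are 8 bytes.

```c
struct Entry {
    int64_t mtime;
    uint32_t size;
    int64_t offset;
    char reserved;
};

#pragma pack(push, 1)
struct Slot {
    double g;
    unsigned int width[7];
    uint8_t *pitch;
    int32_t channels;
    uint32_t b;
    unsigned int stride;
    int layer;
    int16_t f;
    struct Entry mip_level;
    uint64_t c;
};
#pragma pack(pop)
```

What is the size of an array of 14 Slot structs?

Entry: @0: mtime [8B, align 8] → 8; @8: size [4B, align 4] → 12; +4 pad (align 8); @16: offset [8B, align 8] → 24; @24: reserved [1B, align 1] → 25; +7 tail pad (align 8); size 32, align 8
@0: g [8B, align 1] → 8
@8: width [28B, align 1] → 36
@36: pitch [8B, align 1] → 44
@44: channels [4B, align 1] → 48
@48: b [4B, align 1] → 52
@52: stride [4B, align 1] → 56
@56: layer [4B, align 1] → 60
@60: f [2B, align 1] → 62
@62: mip_level [32B, align 1] → 94
@94: c [8B, align 1] → 102
size 102, align 1
array of 14: 14 × 102 = 1428

1428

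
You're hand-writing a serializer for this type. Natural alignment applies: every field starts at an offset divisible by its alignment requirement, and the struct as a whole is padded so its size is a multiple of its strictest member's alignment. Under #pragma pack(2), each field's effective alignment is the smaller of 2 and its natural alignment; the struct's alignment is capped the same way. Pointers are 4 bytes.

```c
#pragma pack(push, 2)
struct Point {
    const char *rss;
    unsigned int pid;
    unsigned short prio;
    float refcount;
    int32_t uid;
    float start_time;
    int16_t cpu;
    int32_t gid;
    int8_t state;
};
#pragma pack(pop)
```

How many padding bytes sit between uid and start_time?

rss at 0 (size 4, align 2) → ends 4
pid at 4 (size 4, align 2) → ends 8
prio at 8 (size 2, align 2) → ends 10
refcount at 10 (size 4, align 2) → ends 14
uid at 14 (size 4, align 2) → ends 18
start_time at 18 (size 4, align 2) → ends 22

0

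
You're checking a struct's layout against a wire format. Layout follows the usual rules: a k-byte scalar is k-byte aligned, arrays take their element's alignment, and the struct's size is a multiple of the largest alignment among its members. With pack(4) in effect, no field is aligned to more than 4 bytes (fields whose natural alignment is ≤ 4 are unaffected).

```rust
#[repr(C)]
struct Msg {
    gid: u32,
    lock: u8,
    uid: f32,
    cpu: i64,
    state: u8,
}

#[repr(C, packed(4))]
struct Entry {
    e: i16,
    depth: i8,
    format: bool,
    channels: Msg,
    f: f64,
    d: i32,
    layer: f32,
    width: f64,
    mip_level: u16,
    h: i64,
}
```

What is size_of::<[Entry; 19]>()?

Msg: @0: gid [4B, align 4] → 4; @4: lock [1B, align 1] → 5; +3 pad (align 4); @8: uid [4B, align 4] → 12; +4 pad (align 8); @16: cpu [8B, align 8] → 24; @24: state [1B, align 1] → 25; +7 tail pad (align 8); size 32, align 8
@0: e [2B, align 2] → 2
@2: depth [1B, align 1] → 3
@3: format [1B, align 1] → 4
@4: channels [32B, align 4] → 36
@36: f [8B, align 4] → 44
@44: d [4B, align 4] → 48
@48: layer [4B, align 4] → 52
@52: width [8B, align 4] → 60
@60: mip_level [2B, align 2] → 62
+2 pad (align 4)
@64: h [8B, align 4] → 72
size 72, align 4
array of 19: 19 × 72 = 1368

1368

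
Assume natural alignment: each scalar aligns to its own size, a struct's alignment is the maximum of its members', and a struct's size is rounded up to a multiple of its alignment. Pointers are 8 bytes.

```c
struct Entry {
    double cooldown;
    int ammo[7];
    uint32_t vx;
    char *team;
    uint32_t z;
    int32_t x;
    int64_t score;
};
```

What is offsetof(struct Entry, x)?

52

cooldown at 0 (size 8, align 8) → ends 8
ammo at 8 (size 28, align 4) → ends 36
vx at 36 (size 4, align 4) → ends 40
team at 40 (size 8, align 8) → ends 48
z at 48 (size 4, align 4) → ends 52
x at 52 (size 4, align 4) → ends 56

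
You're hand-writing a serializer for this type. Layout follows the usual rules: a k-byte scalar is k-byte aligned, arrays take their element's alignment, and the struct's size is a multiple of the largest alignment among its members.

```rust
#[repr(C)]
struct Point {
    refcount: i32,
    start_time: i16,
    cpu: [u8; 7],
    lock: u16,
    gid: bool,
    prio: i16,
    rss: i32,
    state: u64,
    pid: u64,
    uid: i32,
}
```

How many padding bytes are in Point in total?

6

refcount at 0 (size 4, align 4) → ends 4
start_time at 4 (size 2, align 2) → ends 6
cpu at 6 (size 7, align 1) → ends 13
pad 1 to align 2 for lock
lock at 14 (size 2, align 2) → ends 16
gid at 16 (size 1, align 1) → ends 17
pad 1 to align 2 for prio
prio at 18 (size 2, align 2) → ends 20
rss at 20 (size 4, align 4) → ends 24
state at 24 (size 8, align 8) → ends 32
pid at 32 (size 8, align 8) → ends 40
uid at 40 (size 4, align 4) → ends 44
tail pad 4 to reach multiple of 8
total 48 bytes, alignment 8
data bytes 42, size 48 → padding 6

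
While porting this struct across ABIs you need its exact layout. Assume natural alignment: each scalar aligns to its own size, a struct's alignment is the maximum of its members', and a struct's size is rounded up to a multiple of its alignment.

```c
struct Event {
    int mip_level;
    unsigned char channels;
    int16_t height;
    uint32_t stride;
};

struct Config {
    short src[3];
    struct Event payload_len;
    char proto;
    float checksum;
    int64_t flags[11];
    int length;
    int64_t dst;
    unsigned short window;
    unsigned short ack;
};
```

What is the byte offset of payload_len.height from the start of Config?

14

Event: mip_level at 0 (size 4, align 4) → ends 4; channels at 4 (size 1, align 1) → ends 5; pad 1 to align 2 for height; height at 6 (size 2, align 2) → ends 8; stride at 8 (size 4, align 4) → ends 12; total 12 bytes, alignment 4
src at 0 (size 6, align 2) → ends 6
pad 2 to align 4 for payload_len
payload_len at 8 (size 12, align 4) → ends 20
within Event: height at 6
8 + 6 = 14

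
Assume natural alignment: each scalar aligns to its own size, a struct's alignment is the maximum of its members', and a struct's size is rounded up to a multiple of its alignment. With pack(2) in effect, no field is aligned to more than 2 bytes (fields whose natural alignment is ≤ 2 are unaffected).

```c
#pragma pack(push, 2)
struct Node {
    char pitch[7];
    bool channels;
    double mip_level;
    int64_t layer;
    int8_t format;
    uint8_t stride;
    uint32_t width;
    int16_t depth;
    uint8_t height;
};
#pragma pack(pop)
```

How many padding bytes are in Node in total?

1

0..7  pitch  (7B, 1-aligned)
7..8  channels  (1B, 1-aligned)
8..16  mip_level  (8B, 2-aligned)
16..24  layer  (8B, 2-aligned)
24..25  format  (1B, 1-aligned)
25..26  stride  (1B, 1-aligned)
26..30  width  (4B, 2-aligned)
30..32  depth  (2B, 2-aligned)
32..33  height  (1B, 1-aligned)
33..34  -- tail padding (1B)
sizeof = 34, alignof = 2
data bytes 33, size 34 → padding 1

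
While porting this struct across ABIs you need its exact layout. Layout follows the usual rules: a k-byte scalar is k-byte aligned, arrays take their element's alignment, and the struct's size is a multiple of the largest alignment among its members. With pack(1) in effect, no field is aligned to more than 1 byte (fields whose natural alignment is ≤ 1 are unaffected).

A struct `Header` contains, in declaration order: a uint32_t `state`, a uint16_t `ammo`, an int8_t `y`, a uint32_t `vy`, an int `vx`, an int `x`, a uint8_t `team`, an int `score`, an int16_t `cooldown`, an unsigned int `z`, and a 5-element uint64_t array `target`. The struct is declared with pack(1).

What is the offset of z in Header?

26

state at 0 (size 4, align 1) → ends 4
ammo at 4 (size 2, align 1) → ends 6
y at 6 (size 1, align 1) → ends 7
vy at 7 (size 4, align 1) → ends 11
vx at 11 (size 4, align 1) → ends 15
x at 15 (size 4, align 1) → ends 19
team at 19 (size 1, align 1) → ends 20
score at 20 (size 4, align 1) → ends 24
cooldown at 24 (size 2, align 1) → ends 26
z at 26 (size 4, align 1) → ends 30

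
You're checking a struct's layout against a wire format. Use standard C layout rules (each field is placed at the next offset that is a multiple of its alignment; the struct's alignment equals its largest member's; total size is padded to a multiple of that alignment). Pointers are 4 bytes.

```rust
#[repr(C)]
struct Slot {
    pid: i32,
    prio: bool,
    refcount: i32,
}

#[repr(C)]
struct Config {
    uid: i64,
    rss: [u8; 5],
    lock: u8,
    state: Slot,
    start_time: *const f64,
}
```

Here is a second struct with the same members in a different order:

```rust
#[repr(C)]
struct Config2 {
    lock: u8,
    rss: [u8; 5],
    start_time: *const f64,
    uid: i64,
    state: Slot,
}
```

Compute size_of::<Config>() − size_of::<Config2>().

-8

Slot: pid at 0 (size 4, align 4) → ends 4; prio at 4 (size 1, align 1) → ends 5; pad 3 to align 4 for refcount; refcount at 8 (size 4, align 4) → ends 12; total 12 bytes, alignment 4
uid at 0 (size 8, align 8) → ends 8
rss at 8 (size 5, align 1) → ends 13
lock at 13 (size 1, align 1) → ends 14
pad 2 to align 4 for state
state at 16 (size 12, align 4) → ends 28
start_time at 28 (size 4, align 4) → ends 32
total 32 bytes, alignment 8
— Config2 —
lock at 0 (size 1, align 1) → ends 1
rss at 1 (size 5, align 1) → ends 6
pad 2 to align 4 for start_time
start_time at 8 (size 4, align 4) → ends 12
pad 4 to align 8 for uid
uid at 16 (size 8, align 8) → ends 24
state at 24 (size 12, align 4) → ends 36
tail pad 4 to reach multiple of 8
total 40 bytes, alignment 8
32 − 40 = -8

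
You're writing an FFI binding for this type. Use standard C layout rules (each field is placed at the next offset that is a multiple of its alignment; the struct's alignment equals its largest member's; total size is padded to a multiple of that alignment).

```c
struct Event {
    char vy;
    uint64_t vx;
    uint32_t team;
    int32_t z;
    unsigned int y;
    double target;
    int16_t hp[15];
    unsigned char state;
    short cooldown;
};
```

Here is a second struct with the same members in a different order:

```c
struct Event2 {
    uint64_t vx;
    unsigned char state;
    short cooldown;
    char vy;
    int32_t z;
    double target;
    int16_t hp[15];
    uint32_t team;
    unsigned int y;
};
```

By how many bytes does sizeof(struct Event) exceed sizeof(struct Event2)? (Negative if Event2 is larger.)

@0: vy [1B, align 1] → 1
+7 pad (align 8)
@8: vx [8B, align 8] → 16
@16: team [4B, align 4] → 20
@20: z [4B, align 4] → 24
@24: y [4B, align 4] → 28
+4 pad (align 8)
@32: target [8B, align 8] → 40
@40: hp [30B, align 2] → 70
@70: state [1B, align 1] → 71
+1 pad (align 2)
@72: cooldown [2B, align 2] → 74
+6 tail pad (align 8)
size 80, align 8
— Event2 —
@0: vx [8B, align 8] → 8
@8: state [1B, align 1] → 9
+1 pad (align 2)
@10: cooldown [2B, align 2] → 12
@12: vy [1B, align 1] → 13
+3 pad (align 4)
@16: z [4B, align 4] → 20
+4 pad (align 8)
@24: target [8B, align 8] → 32
@32: hp [30B, align 2] → 62
+2 pad (align 4)
@64: team [4B, align 4] → 68
@68: y [4B, align 4] → 72
size 72, align 8
80 − 72 = 8

8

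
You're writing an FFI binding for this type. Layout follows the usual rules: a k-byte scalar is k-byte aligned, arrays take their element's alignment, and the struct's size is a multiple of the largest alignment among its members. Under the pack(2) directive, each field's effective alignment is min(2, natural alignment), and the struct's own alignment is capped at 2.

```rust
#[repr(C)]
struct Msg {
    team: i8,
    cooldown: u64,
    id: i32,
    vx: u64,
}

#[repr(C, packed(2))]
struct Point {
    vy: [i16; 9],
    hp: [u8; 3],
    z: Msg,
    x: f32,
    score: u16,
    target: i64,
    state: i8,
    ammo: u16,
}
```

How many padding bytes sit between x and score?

0

Msg: 0..1  team  (1B, 1-aligned); 1..8  -- padding (7B); 8..16  cooldown  (8B, 8-aligned); 16..20  id  (4B, 4-aligned); 20..24  -- padding (4B); 24..32  vx  (8B, 8-aligned); sizeof = 32, alignof = 8
0..18  vy  (18B, 2-aligned)
18..21  hp  (3B, 1-aligned)
21..22  -- padding (1B)
22..54  z  (32B, 2-aligned)
54..58  x  (4B, 2-aligned)
58..60  score  (2B, 2-aligned)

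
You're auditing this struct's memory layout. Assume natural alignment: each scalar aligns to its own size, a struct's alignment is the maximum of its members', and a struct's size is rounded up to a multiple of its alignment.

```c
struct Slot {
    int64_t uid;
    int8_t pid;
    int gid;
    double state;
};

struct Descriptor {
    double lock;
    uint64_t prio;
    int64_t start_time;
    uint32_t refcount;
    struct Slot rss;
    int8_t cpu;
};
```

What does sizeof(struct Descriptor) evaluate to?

Slot: @0: uid [8B, align 8] → 8; @8: pid [1B, align 1] → 9; +3 pad (align 4); @12: gid [4B, align 4] → 16; @16: state [8B, align 8] → 24; size 24, align 8
@0: lock [8B, align 8] → 8
@8: prio [8B, align 8] → 16
@16: start_time [8B, align 8] → 24
@24: refcount [4B, align 4] → 28
+4 pad (align 8)
@32: rss [24B, align 8] → 56
@56: cpu [1B, align 1] → 57
+7 tail pad (align 8)
size 64, align 8

64 bytes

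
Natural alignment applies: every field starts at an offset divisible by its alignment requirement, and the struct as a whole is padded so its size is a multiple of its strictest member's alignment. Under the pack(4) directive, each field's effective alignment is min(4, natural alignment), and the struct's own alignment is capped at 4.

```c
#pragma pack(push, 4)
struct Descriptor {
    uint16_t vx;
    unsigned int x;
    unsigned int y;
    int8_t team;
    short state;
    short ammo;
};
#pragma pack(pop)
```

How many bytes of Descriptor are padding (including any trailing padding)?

5

0..2  vx  (2B, 2-aligned)
2..4  -- padding (2B)
4..8  x  (4B, 4-aligned)
8..12  y  (4B, 4-aligned)
12..13  team  (1B, 1-aligned)
13..14  -- padding (1B)
14..16  state  (2B, 2-aligned)
16..18  ammo  (2B, 2-aligned)
18..20  -- tail padding (2B)
sizeof = 20, alignof = 4
data bytes 15, size 20 → padding 5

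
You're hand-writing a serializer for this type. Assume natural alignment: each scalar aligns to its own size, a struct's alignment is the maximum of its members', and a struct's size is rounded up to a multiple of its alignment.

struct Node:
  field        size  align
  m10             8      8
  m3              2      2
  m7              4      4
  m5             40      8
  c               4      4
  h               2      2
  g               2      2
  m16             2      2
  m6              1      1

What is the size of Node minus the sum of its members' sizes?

7

m10 at 0 (size 8, align 8) → ends 8
m3 at 8 (size 2, align 2) → ends 10
pad 2 to align 4 for m7
m7 at 12 (size 4, align 4) → ends 16
m5 at 16 (size 40, align 8) → ends 56
c at 56 (size 4, align 4) → ends 60
h at 60 (size 2, align 2) → ends 62
g at 62 (size 2, align 2) → ends 64
m16 at 64 (size 2, align 2) → ends 66
m6 at 66 (size 1, align 1) → ends 67
tail pad 5 to reach multiple of 8
total 72 bytes, alignment 8
data bytes 65, size 72 → padding 7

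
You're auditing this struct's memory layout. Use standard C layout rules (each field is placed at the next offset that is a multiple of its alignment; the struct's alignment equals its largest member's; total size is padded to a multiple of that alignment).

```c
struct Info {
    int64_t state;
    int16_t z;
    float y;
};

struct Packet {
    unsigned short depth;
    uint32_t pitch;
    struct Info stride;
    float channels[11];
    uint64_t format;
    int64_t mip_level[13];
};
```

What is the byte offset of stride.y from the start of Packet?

20

Info: @0: state [8B, align 8] → 8; @8: z [2B, align 2] → 10; +2 pad (align 4); @12: y [4B, align 4] → 16; size 16, align 8
@0: depth [2B, align 2] → 2
+2 pad (align 4)
@4: pitch [4B, align 4] → 8
@8: stride [16B, align 8] → 24
within Info: y at 12
8 + 12 = 20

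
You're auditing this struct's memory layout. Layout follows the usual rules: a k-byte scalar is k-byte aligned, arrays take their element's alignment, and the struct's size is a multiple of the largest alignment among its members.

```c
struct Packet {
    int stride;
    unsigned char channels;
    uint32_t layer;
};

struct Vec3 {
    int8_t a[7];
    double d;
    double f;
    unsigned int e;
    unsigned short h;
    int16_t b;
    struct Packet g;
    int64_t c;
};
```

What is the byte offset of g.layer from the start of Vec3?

40

Packet: @0: stride [4B, align 4] → 4; @4: channels [1B, align 1] → 5; +3 pad (align 4); @8: layer [4B, align 4] → 12; size 12, align 4
@0: a [7B, align 1] → 7
+1 pad (align 8)
@8: d [8B, align 8] → 16
@16: f [8B, align 8] → 24
@24: e [4B, align 4] → 28
@28: h [2B, align 2] → 30
@30: b [2B, align 2] → 32
@32: g [12B, align 4] → 44
within Packet: layer at 8
32 + 8 = 40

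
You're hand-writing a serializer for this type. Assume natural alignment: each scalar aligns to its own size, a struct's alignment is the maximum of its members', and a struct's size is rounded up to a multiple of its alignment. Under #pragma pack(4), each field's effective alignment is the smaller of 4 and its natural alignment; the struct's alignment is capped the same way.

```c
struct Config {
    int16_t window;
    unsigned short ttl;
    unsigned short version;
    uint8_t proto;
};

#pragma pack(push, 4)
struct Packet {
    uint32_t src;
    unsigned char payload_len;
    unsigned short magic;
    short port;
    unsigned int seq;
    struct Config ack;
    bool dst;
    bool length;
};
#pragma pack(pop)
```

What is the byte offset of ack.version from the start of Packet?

20

Config: @0: window [2B, align 2] → 2; @2: ttl [2B, align 2] → 4; @4: version [2B, align 2] → 6; @6: proto [1B, align 1] → 7; +1 tail pad (align 2); size 8, align 2
@0: src [4B, align 4] → 4
@4: payload_len [1B, align 1] → 5
+1 pad (align 2)
@6: magic [2B, align 2] → 8
@8: port [2B, align 2] → 10
+2 pad (align 4)
@12: seq [4B, align 4] → 16
@16: ack [8B, align 2] → 24
within Config: version at 4
16 + 4 = 20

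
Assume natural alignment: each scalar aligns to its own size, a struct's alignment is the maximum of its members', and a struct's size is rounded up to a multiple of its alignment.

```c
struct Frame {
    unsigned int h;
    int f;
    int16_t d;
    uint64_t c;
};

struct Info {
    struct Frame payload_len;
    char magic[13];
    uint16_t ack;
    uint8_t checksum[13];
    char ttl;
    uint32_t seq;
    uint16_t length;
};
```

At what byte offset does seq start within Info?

Frame: 0..4  h  (4B, 4-aligned); 4..8  f  (4B, 4-aligned); 8..10  d  (2B, 2-aligned); 10..16  -- padding (6B); 16..24  c  (8B, 8-aligned); sizeof = 24, alignof = 8
0..24  payload_len  (24B, 8-aligned)
24..37  magic  (13B, 1-aligned)
37..38  -- padding (1B)
38..40  ack  (2B, 2-aligned)
40..53  checksum  (13B, 1-aligned)
53..54  ttl  (1B, 1-aligned)
54..56  -- padding (2B)
56..60  seq  (4B, 4-aligned)

56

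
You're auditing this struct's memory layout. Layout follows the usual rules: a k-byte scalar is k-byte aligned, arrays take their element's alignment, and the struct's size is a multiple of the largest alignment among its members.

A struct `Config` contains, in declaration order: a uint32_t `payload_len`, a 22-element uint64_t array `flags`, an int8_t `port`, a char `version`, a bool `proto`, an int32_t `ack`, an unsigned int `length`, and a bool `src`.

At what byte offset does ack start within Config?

188

0..4  payload_len  (4B, 4-aligned)
4..8  -- padding (4B)
8..184  flags  (176B, 8-aligned)
184..185  port  (1B, 1-aligned)
185..186  version  (1B, 1-aligned)
186..187  proto  (1B, 1-aligned)
187..188  -- padding (1B)
188..192  ack  (4B, 4-aligned)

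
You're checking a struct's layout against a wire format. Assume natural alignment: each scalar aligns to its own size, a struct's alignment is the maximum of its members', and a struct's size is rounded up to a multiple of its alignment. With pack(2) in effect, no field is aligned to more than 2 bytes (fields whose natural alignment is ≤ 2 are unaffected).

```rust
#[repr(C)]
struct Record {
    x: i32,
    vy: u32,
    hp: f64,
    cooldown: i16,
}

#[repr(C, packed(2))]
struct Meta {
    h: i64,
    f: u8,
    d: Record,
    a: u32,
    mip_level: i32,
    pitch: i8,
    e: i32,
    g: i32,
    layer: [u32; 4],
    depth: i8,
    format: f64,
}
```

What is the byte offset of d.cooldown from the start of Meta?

26

Record: x at 0 (size 4, align 4) → ends 4; vy at 4 (size 4, align 4) → ends 8; hp at 8 (size 8, align 8) → ends 16; cooldown at 16 (size 2, align 2) → ends 18; tail pad 6 to reach multiple of 8; total 24 bytes, alignment 8
h at 0 (size 8, align 2) → ends 8
f at 8 (size 1, align 1) → ends 9
pad 1 to align 2 for d
d at 10 (size 24, align 2) → ends 34
within Record: cooldown at 16
10 + 16 = 26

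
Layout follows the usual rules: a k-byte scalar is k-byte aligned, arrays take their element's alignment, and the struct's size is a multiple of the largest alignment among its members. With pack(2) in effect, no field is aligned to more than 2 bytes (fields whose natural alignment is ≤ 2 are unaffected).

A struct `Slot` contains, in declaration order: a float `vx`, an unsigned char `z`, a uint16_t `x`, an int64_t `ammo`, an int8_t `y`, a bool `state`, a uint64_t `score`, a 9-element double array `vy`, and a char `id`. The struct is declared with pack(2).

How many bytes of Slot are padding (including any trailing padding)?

2

0..4  vx  (4B, 2-aligned)
4..5  z  (1B, 1-aligned)
5..6  -- padding (1B)
6..8  x  (2B, 2-aligned)
8..16  ammo  (8B, 2-aligned)
16..17  y  (1B, 1-aligned)
17..18  state  (1B, 1-aligned)
18..26  score  (8B, 2-aligned)
26..98  vy  (72B, 2-aligned)
98..99  id  (1B, 1-aligned)
99..100  -- tail padding (1B)
sizeof = 100, alignof = 2
data bytes 98, size 100 → padding 2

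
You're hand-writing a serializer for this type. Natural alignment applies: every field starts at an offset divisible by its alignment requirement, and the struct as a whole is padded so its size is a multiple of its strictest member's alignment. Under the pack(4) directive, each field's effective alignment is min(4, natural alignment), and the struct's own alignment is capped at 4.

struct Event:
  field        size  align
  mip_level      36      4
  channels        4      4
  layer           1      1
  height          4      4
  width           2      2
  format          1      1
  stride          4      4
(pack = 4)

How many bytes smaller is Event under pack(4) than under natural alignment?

natural layout:
  mip_level at 0 (size 36, align 4) → ends 36
  channels at 36 (size 4, align 4) → ends 40
  layer at 40 (size 1, align 1) → ends 41
  pad 3 to align 4 for height
  height at 44 (size 4, align 4) → ends 48
  width at 48 (size 2, align 2) → ends 50
  format at 50 (size 1, align 1) → ends 51
  pad 1 to align 4 for stride
  stride at 52 (size 4, align 4) → ends 56
  total 56 bytes, alignment 4
packed(4) layout:
  mip_level at 0 (size 36, align 4) → ends 36
  channels at 36 (size 4, align 4) → ends 40
  layer at 40 (size 1, align 1) → ends 41
  pad 3 to align 4 for height
  height at 44 (size 4, align 4) → ends 48
  width at 48 (size 2, align 2) → ends 50
  format at 50 (size 1, align 1) → ends 51
  pad 1 to align 4 for stride
  stride at 52 (size 4, align 4) → ends 56
  total 56 bytes, alignment 4
56 − 56 = 0

0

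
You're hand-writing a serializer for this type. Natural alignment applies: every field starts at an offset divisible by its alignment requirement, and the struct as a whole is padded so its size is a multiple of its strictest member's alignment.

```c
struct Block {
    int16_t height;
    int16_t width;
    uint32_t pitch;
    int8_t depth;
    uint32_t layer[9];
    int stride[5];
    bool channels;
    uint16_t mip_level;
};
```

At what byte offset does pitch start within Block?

height at 0 (size 2, align 2) → ends 2
width at 2 (size 2, align 2) → ends 4
pitch at 4 (size 4, align 4) → ends 8

4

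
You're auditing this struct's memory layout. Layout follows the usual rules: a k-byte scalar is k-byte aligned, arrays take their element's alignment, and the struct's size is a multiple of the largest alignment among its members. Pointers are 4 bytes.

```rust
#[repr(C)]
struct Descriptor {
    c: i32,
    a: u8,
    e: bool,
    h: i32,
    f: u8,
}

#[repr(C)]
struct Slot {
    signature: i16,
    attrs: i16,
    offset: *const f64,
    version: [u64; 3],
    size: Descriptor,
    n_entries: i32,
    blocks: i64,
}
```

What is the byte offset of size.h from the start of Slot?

Descriptor: 0..4  c  (4B, 4-aligned); 4..5  a  (1B, 1-aligned); 5..6  e  (1B, 1-aligned); 6..8  -- padding (2B); 8..12  h  (4B, 4-aligned); 12..13  f  (1B, 1-aligned); 13..16  -- tail padding (3B); sizeof = 16, alignof = 4
0..2  signature  (2B, 2-aligned)
2..4  attrs  (2B, 2-aligned)
4..8  offset  (4B, 4-aligned)
8..32  version  (24B, 8-aligned)
32..48  size  (16B, 4-aligned)
within Descriptor: h at 8
32 + 8 = 40

40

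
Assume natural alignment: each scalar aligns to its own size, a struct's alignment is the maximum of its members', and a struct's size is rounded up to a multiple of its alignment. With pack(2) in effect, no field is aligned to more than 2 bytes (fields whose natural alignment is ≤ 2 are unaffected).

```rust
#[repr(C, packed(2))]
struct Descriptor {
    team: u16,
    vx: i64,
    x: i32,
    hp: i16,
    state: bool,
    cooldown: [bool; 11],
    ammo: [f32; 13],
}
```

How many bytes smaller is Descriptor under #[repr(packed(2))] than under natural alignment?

8

natural layout:
  0..2  team  (2B, 2-aligned)
  2..8  -- padding (6B)
  8..16  vx  (8B, 8-aligned)
  16..20  x  (4B, 4-aligned)
  20..22  hp  (2B, 2-aligned)
  22..23  state  (1B, 1-aligned)
  23..34  cooldown  (11B, 1-aligned)
  34..36  -- padding (2B)
  36..88  ammo  (52B, 4-aligned)
  sizeof = 88, alignof = 8
packed(2) layout:
  0..2  team  (2B, 2-aligned)
  2..10  vx  (8B, 2-aligned)
  10..14  x  (4B, 2-aligned)
  14..16  hp  (2B, 2-aligned)
  16..17  state  (1B, 1-aligned)
  17..28  cooldown  (11B, 1-aligned)
  28..80  ammo  (52B, 2-aligned)
  sizeof = 80, alignof = 2
88 − 80 = 8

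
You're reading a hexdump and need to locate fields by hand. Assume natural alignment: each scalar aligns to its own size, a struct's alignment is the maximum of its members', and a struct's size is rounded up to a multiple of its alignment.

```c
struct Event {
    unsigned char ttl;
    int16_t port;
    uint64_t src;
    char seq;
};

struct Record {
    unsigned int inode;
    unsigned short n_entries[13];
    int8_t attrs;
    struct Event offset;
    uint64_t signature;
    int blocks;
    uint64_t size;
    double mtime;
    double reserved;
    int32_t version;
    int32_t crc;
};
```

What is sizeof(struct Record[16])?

1664

Event: 0..1  ttl  (1B, 1-aligned); 1..2  -- padding (1B); 2..4  port  (2B, 2-aligned); 4..8  -- padding (4B); 8..16  src  (8B, 8-aligned); 16..17  seq  (1B, 1-aligned); 17..24  -- tail padding (7B); sizeof = 24, alignof = 8
0..4  inode  (4B, 4-aligned)
4..30  n_entries  (26B, 2-aligned)
30..31  attrs  (1B, 1-aligned)
31..32  -- padding (1B)
32..56  offset  (24B, 8-aligned)
56..64  signature  (8B, 8-aligned)
64..68  blocks  (4B, 4-aligned)
68..72  -- padding (4B)
72..80  size  (8B, 8-aligned)
80..88  mtime  (8B, 8-aligned)
88..96  reserved  (8B, 8-aligned)
96..100  version  (4B, 4-aligned)
100..104  crc  (4B, 4-aligned)
sizeof = 104, alignof = 8
array of 16: 16 × 104 = 1664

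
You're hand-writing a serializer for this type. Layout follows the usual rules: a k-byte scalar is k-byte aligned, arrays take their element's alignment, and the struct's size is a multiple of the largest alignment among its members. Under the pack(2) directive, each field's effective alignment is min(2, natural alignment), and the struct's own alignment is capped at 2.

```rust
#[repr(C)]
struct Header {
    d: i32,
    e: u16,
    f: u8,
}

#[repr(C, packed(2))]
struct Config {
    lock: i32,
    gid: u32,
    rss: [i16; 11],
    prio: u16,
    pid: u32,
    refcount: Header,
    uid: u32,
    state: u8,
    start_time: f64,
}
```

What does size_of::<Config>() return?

Header: d at 0 (size 4, align 4) → ends 4; e at 4 (size 2, align 2) → ends 6; f at 6 (size 1, align 1) → ends 7; tail pad 1 to reach multiple of 4; total 8 bytes, alignment 4
lock at 0 (size 4, align 2) → ends 4
gid at 4 (size 4, align 2) → ends 8
rss at 8 (size 22, align 2) → ends 30
prio at 30 (size 2, align 2) → ends 32
pid at 32 (size 4, align 2) → ends 36
refcount at 36 (size 8, align 2) → ends 44
uid at 44 (size 4, align 2) → ends 48
state at 48 (size 1, align 1) → ends 49
pad 1 to align 2 for start_time
start_time at 50 (size 8, align 2) → ends 58
total 58 bytes, alignment 2

58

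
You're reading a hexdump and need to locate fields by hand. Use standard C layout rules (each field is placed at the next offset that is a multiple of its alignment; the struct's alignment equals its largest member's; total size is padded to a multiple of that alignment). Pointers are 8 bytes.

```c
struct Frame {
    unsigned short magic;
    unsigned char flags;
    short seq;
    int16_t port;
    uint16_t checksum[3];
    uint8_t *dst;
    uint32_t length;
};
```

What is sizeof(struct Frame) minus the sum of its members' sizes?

magic at 0 (size 2, align 2) → ends 2
flags at 2 (size 1, align 1) → ends 3
pad 1 to align 2 for seq
seq at 4 (size 2, align 2) → ends 6
port at 6 (size 2, align 2) → ends 8
checksum at 8 (size 6, align 2) → ends 14
pad 2 to align 8 for dst
dst at 16 (size 8, align 8) → ends 24
length at 24 (size 4, align 4) → ends 28
tail pad 4 to reach multiple of 8
total 32 bytes, alignment 8
data bytes 25, size 32 → padding 7

7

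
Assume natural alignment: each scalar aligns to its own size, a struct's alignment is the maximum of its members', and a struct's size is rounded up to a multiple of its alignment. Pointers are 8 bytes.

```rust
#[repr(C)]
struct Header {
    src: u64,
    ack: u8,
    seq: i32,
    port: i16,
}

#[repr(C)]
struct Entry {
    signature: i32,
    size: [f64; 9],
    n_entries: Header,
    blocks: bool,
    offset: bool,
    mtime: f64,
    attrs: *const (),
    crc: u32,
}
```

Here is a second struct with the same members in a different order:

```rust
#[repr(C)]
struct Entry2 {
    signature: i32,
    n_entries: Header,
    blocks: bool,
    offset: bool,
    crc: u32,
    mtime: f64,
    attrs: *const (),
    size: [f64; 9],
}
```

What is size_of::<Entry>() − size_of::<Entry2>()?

8

Header: @0: src [8B, align 8] → 8; @8: ack [1B, align 1] → 9; +3 pad (align 4); @12: seq [4B, align 4] → 16; @16: port [2B, align 2] → 18; +6 tail pad (align 8); size 24, align 8
@0: signature [4B, align 4] → 4
+4 pad (align 8)
@8: size [72B, align 8] → 80
@80: n_entries [24B, align 8] → 104
@104: blocks [1B, align 1] → 105
@105: offset [1B, align 1] → 106
+6 pad (align 8)
@112: mtime [8B, align 8] → 120
@120: attrs [8B, align 8] → 128
@128: crc [4B, align 4] → 132
+4 tail pad (align 8)
size 136, align 8
— Entry2 —
@0: signature [4B, align 4] → 4
+4 pad (align 8)
@8: n_entries [24B, align 8] → 32
@32: blocks [1B, align 1] → 33
@33: offset [1B, align 1] → 34
+2 pad (align 4)
@36: crc [4B, align 4] → 40
@40: mtime [8B, align 8] → 48
@48: attrs [8B, align 8] → 56
@56: size [72B, align 8] → 128
size 128, align 8
136 − 128 = 8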